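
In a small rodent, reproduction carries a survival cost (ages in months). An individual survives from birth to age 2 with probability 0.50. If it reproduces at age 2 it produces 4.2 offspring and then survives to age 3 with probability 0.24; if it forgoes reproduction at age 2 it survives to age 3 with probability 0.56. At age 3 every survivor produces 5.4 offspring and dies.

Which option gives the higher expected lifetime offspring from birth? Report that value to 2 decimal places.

2.75

breed at age 2: R₀ = 0.50 × (4.2 + 0.24 × 5.4) = 0.50 × 5.4960 = 2.7480
delay to age 3: R₀ = 0.50 × (0.56 × 5.4) = 0.50 × 3.0240 = 1.5120
Higher: breed at age 2 (2.7480).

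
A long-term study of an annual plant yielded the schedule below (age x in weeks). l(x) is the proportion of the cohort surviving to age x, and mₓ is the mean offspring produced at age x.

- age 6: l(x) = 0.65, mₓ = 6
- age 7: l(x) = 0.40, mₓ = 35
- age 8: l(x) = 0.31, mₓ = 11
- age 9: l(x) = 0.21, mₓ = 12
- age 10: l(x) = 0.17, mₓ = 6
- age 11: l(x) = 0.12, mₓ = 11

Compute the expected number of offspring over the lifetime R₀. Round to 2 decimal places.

26.17

R₀ = Σ l(x) mₓ:
  age 6: 0.65 × 6 = 3.9000
  age 7: 0.40 × 35 = 14.0000
  age 8: 0.31 × 11 = 3.4100
  age 9: 0.21 × 12 = 2.5200
  age 10: 0.17 × 6 = 1.0200
  age 11: 0.12 × 11 = 1.3200
R₀ = 3.9000 + 14.0000 + 3.4100 + 2.5200 + 1.0200 + 1.3200 = 26.1700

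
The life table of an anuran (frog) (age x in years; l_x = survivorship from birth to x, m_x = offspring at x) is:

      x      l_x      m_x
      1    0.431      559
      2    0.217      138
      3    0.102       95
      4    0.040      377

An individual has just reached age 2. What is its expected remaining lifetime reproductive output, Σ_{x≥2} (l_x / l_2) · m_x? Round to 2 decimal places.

252.15

l_2 = 0.217. Conditional survival from age 2 to x is l_x / l_2.
  x=2: (0.217/0.217) × 138 = 138.0000
  x=3: (0.102/0.217) × 95 = 44.6544
  x=4: (0.040/0.217) × 377 = 69.4931
Sum = 138.0000 + 44.6544 + 69.4931 = 252.1475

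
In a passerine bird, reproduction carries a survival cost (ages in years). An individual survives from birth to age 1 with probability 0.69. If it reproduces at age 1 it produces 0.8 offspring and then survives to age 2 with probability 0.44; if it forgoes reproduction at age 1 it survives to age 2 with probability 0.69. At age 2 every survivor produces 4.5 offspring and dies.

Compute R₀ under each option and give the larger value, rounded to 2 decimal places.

2.14

breed at age 1: R₀ = 0.69 × (0.8 + 0.44 × 4.5) = 0.69 × 2.7800 = 1.9182
delay to age 2: R₀ = 0.69 × (0.69 × 4.5) = 0.69 × 3.1050 = 2.1424
Higher: delay to age 2 (2.1424).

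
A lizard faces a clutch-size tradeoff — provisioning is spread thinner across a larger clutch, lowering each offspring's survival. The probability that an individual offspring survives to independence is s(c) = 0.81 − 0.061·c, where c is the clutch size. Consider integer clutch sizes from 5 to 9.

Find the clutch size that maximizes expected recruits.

7

Expected recruits = c × s(c):
  c=5: 5 × 0.505 = 2.525
  c=6: 6 × 0.444 = 2.664
  c=7: 7 × 0.383 = 2.681
  c=8: 8 × 0.322 = 2.576
  c=9: 9 × 0.261 = 2.349
Maximum at c = 7 (2.681 recruits).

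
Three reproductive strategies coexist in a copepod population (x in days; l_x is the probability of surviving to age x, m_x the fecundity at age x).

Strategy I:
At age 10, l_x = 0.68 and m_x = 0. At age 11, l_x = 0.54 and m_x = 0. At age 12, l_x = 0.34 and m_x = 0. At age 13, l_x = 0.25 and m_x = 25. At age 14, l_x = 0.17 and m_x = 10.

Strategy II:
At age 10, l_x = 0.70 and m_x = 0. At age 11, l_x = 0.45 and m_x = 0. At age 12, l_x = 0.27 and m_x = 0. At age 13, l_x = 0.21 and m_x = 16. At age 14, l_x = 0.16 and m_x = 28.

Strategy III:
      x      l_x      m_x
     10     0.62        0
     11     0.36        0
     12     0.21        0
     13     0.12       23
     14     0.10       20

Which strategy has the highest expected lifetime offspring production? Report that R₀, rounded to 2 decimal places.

Strategy I: R₀ = 0.68×0 + 0.54×0 + 0.34×0 + 0.25×25 + 0.17×10 = 7.9500
Strategy II: R₀ = 0.70×0 + 0.45×0 + 0.27×0 + 0.21×16 + 0.16×28 = 7.8400
Strategy III: R₀ = 0.62×0 + 0.36×0 + 0.21×0 + 0.12×23 + 0.10×20 = 4.7600
Highest R₀: strategy I with 7.9500.

7.95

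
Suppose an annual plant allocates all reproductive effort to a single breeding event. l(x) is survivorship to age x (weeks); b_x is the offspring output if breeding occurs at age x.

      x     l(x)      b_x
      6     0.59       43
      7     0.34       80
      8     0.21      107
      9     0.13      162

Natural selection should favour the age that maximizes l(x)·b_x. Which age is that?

7

Expected offspring if breeding at age x = l(x) × b_x:
  age 6: 0.59 × 43 = 25.370
  age 7: 0.34 × 80 = 27.200
  age 8: 0.21 × 107 = 22.470
  age 9: 0.13 × 162 = 21.060
Maximum at age 7 (27.200).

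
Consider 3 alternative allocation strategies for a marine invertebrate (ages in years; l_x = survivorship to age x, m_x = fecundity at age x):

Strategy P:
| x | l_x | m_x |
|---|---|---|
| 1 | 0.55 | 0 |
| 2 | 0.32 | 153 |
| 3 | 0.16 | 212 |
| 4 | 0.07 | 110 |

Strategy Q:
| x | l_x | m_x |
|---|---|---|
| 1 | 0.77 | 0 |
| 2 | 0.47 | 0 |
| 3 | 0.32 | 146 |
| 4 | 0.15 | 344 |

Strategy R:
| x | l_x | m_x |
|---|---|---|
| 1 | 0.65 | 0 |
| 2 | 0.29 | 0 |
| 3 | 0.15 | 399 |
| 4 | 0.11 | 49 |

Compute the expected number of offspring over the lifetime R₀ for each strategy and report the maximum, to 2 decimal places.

Strategy P: R₀ = 0.55×0 + 0.32×153 + 0.16×212 + 0.07×110 = 90.5800
Strategy Q: R₀ = 0.77×0 + 0.47×0 + 0.32×146 + 0.15×344 = 98.3200
Strategy R: R₀ = 0.65×0 + 0.29×0 + 0.15×399 + 0.11×49 = 65.2400
Highest R₀: strategy Q with 98.3200.

98.32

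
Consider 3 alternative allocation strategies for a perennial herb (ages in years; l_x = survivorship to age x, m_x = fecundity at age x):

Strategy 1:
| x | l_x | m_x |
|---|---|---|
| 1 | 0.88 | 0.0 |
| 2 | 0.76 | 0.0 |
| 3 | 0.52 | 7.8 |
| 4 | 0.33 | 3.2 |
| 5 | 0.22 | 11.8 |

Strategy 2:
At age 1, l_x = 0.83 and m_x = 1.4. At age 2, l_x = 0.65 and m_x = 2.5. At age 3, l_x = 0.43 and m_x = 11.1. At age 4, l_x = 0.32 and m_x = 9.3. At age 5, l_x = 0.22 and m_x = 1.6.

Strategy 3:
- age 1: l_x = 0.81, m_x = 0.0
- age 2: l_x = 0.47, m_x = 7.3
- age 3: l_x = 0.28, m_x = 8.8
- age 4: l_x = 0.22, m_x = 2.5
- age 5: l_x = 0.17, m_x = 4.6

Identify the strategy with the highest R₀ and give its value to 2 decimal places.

10.89

Strategy 1: R₀ = 0.88×0.0 + 0.76×0.0 + 0.52×7.8 + 0.33×3.2 + 0.22×11.8 = 7.7080
Strategy 2: R₀ = 0.83×1.4 + 0.65×2.5 + 0.43×11.1 + 0.32×9.3 + 0.22×1.6 = 10.8880
Strategy 3: R₀ = 0.81×0.0 + 0.47×7.3 + 0.28×8.8 + 0.22×2.5 + 0.17×4.6 = 7.2270
Highest R₀: strategy 2 with 10.8880.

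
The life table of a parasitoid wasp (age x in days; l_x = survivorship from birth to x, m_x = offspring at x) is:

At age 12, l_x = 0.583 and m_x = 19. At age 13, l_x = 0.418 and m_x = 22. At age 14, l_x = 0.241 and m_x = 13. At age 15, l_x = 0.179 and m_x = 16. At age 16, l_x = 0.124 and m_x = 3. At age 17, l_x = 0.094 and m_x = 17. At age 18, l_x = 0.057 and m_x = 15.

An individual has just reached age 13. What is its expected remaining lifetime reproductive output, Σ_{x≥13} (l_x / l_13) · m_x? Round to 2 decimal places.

43.11

l_13 = 0.418. Conditional survival from age 13 to x is l_x / l_13.
  x=13: (0.418/0.418) × 22 = 22.0000
  x=14: (0.241/0.418) × 13 = 7.4952
  x=15: (0.179/0.418) × 16 = 6.8517
  x=16: (0.124/0.418) × 3 = 0.8900
  x=17: (0.094/0.418) × 17 = 3.8230
  x=18: (0.057/0.418) × 15 = 2.0455
Sum = 22.0000 + 7.4952 + 6.8517 + 0.8900 + 3.8230 + 2.0455 = 43.1053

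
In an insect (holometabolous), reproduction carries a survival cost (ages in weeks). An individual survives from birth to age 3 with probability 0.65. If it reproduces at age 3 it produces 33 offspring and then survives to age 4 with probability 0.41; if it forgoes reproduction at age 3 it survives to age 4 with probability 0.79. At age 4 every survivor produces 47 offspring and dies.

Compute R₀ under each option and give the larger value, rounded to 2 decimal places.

33.98

breed at age 3: R₀ = 0.65 × (33 + 0.41 × 47) = 0.65 × 52.2700 = 33.9755
delay to age 4: R₀ = 0.65 × (0.79 × 47) = 0.65 × 37.1300 = 24.1345
Higher: breed at age 3 (33.9755).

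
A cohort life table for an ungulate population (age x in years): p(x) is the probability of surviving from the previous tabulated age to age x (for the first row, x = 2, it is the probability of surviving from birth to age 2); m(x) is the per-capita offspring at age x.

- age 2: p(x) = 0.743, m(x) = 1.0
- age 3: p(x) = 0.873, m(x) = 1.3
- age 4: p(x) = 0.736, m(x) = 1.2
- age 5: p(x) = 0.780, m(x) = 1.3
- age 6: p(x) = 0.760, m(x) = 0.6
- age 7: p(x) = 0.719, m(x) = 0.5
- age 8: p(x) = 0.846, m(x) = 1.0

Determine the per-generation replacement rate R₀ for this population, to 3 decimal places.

Survivorship from birth: l_x = p_2·p_3·…·p_x.
  l_2 = 0.74300
  l_3 = 0.64864
  l_4 = 0.47740
  l_5 = 0.37237
  l_6 = 0.28300
  l_7 = 0.20348
  l_8 = 0.17214
R₀ = Σ l_x m(x):
  age 2: 0.74300 × 1.0 = 0.7430
  age 3: 0.64864 × 1.3 = 0.8432
  age 4: 0.47740 × 1.2 = 0.5729
  age 5: 0.37237 × 1.3 = 0.4841
  age 6: 0.28300 × 0.6 = 0.1698
  age 7: 0.20348 × 0.5 = 0.1017
  age 8: 0.17214 × 1.0 = 0.1721
R₀ = 0.7430 + 0.8432 + 0.5729 + 0.4841 + 0.1698 + 0.1017 + 0.1721 = 3.0869

3.087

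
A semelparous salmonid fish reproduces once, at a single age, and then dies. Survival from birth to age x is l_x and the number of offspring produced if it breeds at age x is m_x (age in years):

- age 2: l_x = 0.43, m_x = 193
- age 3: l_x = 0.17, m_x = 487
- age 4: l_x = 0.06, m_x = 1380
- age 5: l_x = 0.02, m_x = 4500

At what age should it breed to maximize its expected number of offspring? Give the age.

Expected offspring if breeding at age x = l_x × m_x:
  age 2: 0.43 × 193 = 82.990
  age 3: 0.17 × 487 = 82.790
  age 4: 0.06 × 1380 = 82.800
  age 5: 0.02 × 4500 = 90.000
Maximum at age 5 (90.000).

5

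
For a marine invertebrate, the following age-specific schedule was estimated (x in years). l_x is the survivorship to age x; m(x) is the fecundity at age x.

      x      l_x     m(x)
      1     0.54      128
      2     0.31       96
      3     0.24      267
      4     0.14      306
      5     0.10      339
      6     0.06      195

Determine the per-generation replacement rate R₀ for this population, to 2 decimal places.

R₀ = Σ l_x m(x):
  age 1: 0.54 × 128 = 69.1200
  age 2: 0.31 × 96 = 29.7600
  age 3: 0.24 × 267 = 64.0800
  age 4: 0.14 × 306 = 42.8400
  age 5: 0.10 × 339 = 33.9000
  age 6: 0.06 × 195 = 11.7000
R₀ = 69.1200 + 29.7600 + 64.0800 + 42.8400 + 33.9000 + 11.7000 = 251.4000

251.40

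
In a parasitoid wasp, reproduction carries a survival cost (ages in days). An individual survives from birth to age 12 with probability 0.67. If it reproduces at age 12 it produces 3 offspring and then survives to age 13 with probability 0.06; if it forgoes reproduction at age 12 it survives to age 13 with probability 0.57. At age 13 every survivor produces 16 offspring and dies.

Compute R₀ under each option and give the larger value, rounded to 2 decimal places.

6.11

breed at age 12: R₀ = 0.67 × (3 + 0.06 × 16) = 0.67 × 3.9600 = 2.6532
delay to age 13: R₀ = 0.67 × (0.57 × 16) = 0.67 × 9.1200 = 6.1104
Higher: delay to age 13 (6.1104).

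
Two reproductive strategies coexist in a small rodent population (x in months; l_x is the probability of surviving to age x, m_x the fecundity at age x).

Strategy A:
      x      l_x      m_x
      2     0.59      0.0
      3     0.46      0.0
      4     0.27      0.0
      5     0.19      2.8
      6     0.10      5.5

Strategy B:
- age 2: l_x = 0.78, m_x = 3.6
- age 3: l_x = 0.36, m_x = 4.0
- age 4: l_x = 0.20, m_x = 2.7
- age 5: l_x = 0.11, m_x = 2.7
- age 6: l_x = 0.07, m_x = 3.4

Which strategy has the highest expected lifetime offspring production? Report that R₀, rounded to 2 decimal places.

5.32

Strategy A: R₀ = 0.59×0.0 + 0.46×0.0 + 0.27×0.0 + 0.19×2.8 + 0.10×5.5 = 1.0820
Strategy B: R₀ = 0.78×3.6 + 0.36×4.0 + 0.20×2.7 + 0.11×2.7 + 0.07×3.4 = 5.3230
Highest R₀: strategy B with 5.3230.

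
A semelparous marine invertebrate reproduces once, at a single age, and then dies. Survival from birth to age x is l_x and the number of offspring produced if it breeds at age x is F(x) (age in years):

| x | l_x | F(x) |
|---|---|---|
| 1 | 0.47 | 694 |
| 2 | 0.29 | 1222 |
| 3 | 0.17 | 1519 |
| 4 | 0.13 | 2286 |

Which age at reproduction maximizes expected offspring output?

Expected offspring if breeding at age x = l_x × F(x):
  age 1: 0.47 × 694 = 326.180
  age 2: 0.29 × 1222 = 354.380
  age 3: 0.17 × 1519 = 258.230
  age 4: 0.13 × 2286 = 297.180
Maximum at age 2 (354.380).

2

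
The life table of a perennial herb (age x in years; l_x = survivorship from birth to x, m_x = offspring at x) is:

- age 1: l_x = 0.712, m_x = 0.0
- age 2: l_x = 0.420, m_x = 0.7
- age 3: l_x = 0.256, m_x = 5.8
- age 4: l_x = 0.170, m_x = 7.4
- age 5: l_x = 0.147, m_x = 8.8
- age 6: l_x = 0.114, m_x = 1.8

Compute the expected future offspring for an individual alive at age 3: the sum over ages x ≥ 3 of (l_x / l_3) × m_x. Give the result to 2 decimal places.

l_3 = 0.256. Conditional survival from age 3 to x is l_x / l_3.
  x=3: (0.256/0.256) × 5.8 = 5.8000
  x=4: (0.170/0.256) × 7.4 = 4.9141
  x=5: (0.147/0.256) × 8.8 = 5.0531
  x=6: (0.114/0.256) × 1.8 = 0.8016
Sum = 5.8000 + 4.9141 + 5.0531 + 0.8016 = 16.5688

16.57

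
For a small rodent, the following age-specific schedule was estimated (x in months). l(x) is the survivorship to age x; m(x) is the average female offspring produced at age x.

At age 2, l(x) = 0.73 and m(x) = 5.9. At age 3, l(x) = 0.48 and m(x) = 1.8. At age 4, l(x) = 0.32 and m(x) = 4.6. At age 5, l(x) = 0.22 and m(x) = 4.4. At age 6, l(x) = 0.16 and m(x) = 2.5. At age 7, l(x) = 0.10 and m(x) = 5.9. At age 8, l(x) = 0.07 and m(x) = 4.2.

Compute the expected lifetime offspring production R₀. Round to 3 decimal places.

R₀ = Σ l(x) m(x):
  age 2: 0.73 × 5.9 = 4.3070
  age 3: 0.48 × 1.8 = 0.8640
  age 4: 0.32 × 4.6 = 1.4720
  age 5: 0.22 × 4.4 = 0.9680
  age 6: 0.16 × 2.5 = 0.4000
  age 7: 0.10 × 5.9 = 0.5900
  age 8: 0.07 × 4.2 = 0.2940
R₀ = 4.3070 + 0.8640 + 1.4720 + 0.9680 + 0.4000 + 0.5900 + 0.2940 = 8.8950

8.895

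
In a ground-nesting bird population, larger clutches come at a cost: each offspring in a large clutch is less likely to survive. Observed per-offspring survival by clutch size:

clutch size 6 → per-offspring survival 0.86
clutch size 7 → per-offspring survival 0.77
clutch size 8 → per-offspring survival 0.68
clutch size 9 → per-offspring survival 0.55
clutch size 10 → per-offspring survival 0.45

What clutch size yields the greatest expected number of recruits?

8

Expected recruits = c × s(c):
  c=6: 6 × 0.86 = 5.160
  c=7: 7 × 0.77 = 5.390
  c=8: 8 × 0.68 = 5.440
  c=9: 9 × 0.55 = 4.950
  c=10: 10 × 0.45 = 4.500
Maximum at c = 8 (5.440 recruits).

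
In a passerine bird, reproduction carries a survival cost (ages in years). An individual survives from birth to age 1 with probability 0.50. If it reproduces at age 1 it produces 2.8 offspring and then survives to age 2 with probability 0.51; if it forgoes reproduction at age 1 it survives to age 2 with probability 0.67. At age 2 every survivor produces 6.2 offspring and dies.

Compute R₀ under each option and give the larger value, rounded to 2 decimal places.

breed at age 1: R₀ = 0.50 × (2.8 + 0.51 × 6.2) = 0.50 × 5.9620 = 2.9810
delay to age 2: R₀ = 0.50 × (0.67 × 6.2) = 0.50 × 4.1540 = 2.0770
Higher: breed at age 1 (2.9810).

2.98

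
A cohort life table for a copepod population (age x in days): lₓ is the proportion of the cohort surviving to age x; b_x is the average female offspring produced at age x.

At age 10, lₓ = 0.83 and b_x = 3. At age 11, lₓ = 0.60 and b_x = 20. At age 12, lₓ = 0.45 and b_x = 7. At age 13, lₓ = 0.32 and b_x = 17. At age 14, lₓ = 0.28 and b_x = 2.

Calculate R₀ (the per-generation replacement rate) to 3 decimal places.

R₀ = Σ lₓ b_x:
  age 10: 0.83 × 3 = 2.4900
  age 11: 0.60 × 20 = 12.0000
  age 12: 0.45 × 7 = 3.1500
  age 13: 0.32 × 17 = 5.4400
  age 14: 0.28 × 2 = 0.5600
R₀ = 2.4900 + 12.0000 + 3.1500 + 5.4400 + 0.5600 = 23.6400

23.640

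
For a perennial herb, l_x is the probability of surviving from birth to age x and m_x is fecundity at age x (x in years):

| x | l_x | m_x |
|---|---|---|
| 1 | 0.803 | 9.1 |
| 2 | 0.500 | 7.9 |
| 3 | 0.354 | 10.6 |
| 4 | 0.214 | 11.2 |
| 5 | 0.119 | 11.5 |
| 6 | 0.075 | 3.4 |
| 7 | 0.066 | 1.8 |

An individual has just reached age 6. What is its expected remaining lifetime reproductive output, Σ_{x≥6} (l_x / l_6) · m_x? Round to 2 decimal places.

l_6 = 0.075. Conditional survival from age 6 to x is l_x / l_6.
  x=6: (0.075/0.075) × 3.4 = 3.4000
  x=7: (0.066/0.075) × 1.8 = 1.5840
Sum = 3.4000 + 1.5840 = 4.9840

4.98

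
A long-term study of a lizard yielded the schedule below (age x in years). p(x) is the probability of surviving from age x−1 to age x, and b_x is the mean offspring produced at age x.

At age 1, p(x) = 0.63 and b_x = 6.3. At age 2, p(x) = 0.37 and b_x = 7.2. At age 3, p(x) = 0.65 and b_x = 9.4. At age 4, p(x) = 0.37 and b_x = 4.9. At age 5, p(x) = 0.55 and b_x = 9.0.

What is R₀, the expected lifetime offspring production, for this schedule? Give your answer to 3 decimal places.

Survivorship from birth: l_x = p_1·p_2·…·p_x.
  l_1 = 0.63000
  l_2 = 0.23310
  l_3 = 0.15152
  l_4 = 0.05606
  l_5 = 0.03083
R₀ = Σ l_x b_x:
  age 1: 0.63000 × 6.3 = 3.9690
  age 2: 0.23310 × 7.2 = 1.6783
  age 3: 0.15152 × 9.4 = 1.4243
  age 4: 0.05606 × 4.9 = 0.2747
  age 5: 0.03083 × 9.0 = 0.2775
R₀ = 3.9690 + 1.6783 + 1.4243 + 0.2747 + 0.2775 = 7.6238

7.624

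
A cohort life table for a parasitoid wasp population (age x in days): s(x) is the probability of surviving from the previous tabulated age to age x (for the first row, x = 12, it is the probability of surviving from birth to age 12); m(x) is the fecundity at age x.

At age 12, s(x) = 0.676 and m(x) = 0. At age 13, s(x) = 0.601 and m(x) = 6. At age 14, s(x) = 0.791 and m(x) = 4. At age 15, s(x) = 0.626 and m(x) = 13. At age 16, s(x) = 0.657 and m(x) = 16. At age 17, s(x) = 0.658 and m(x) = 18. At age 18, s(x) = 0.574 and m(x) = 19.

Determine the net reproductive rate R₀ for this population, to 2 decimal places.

10.97

Survivorship from birth: l_x = s_12·s_13·…·s_x.
  l_12 = 0.67600
  l_13 = 0.40628
  l_14 = 0.32136
  l_15 = 0.20117
  l_16 = 0.13217
  l_17 = 0.08697
  l_18 = 0.04992
R₀ = Σ l_x m(x):
  age 12: 0.67600 × 0 = 0.0000
  age 13: 0.40628 × 6 = 2.4377
  age 14: 0.32136 × 4 = 1.2854
  age 15: 0.20117 × 13 = 2.6152
  age 16: 0.13217 × 16 = 2.1147
  age 17: 0.08697 × 18 = 1.5655
  age 18: 0.04992 × 19 = 0.9485
R₀ = 0.0000 + 2.4377 + 1.2854 + 2.6152 + 2.1147 + 1.5655 + 0.9485 = 10.9670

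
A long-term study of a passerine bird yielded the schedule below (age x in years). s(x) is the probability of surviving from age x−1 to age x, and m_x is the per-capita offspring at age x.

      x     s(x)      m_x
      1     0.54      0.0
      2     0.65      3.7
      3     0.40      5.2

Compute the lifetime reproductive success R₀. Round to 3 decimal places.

Survivorship from birth: l_x = s_1·s_2·…·s_x.
  l_1 = 0.54000
  l_2 = 0.35100
  l_3 = 0.14040
R₀ = Σ l_x m_x:
  age 1: 0.54000 × 0.0 = 0.0000
  age 2: 0.35100 × 3.7 = 1.2987
  age 3: 0.14040 × 5.2 = 0.7301
R₀ = 0.0000 + 1.2987 + 0.7301 = 2.0288

2.029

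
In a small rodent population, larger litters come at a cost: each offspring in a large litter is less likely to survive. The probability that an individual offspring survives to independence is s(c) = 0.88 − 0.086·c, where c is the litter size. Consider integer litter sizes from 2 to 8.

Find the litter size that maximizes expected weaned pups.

5

Expected weaned pups = c × s(c):
  c=2: 2 × 0.708 = 1.416
  c=3: 3 × 0.622 = 1.866
  c=4: 4 × 0.536 = 2.144
  c=5: 5 × 0.450 = 2.250
  c=6: 6 × 0.364 = 2.184
  c=7: 7 × 0.278 = 1.946
  c=8: 8 × 0.192 = 1.536
Maximum at c = 5 (2.250 weaned pups).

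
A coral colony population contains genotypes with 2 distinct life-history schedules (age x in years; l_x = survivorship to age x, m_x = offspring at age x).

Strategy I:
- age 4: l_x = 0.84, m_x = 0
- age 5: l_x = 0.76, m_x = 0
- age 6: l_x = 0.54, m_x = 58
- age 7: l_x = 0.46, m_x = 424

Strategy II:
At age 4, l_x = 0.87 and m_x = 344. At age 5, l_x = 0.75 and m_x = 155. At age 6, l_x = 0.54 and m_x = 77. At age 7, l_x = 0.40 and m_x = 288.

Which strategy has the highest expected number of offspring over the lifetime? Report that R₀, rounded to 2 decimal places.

Strategy I: R₀ = 0.84×0 + 0.76×0 + 0.54×58 + 0.46×424 = 226.3600
Strategy II: R₀ = 0.87×344 + 0.75×155 + 0.54×77 + 0.40×288 = 572.3100
Highest R₀: strategy II with 572.3100.

572.31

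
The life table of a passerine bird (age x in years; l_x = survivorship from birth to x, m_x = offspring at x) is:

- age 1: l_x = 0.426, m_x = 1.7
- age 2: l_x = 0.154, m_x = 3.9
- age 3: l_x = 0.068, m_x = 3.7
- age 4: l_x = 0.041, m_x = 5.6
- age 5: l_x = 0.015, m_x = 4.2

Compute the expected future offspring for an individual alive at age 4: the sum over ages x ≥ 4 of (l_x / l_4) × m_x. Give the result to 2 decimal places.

l_4 = 0.041. Conditional survival from age 4 to x is l_x / l_4.
  x=4: (0.041/0.041) × 5.6 = 5.6000
  x=5: (0.015/0.041) × 4.2 = 1.5366
Sum = 5.6000 + 1.5366 = 7.1366

7.14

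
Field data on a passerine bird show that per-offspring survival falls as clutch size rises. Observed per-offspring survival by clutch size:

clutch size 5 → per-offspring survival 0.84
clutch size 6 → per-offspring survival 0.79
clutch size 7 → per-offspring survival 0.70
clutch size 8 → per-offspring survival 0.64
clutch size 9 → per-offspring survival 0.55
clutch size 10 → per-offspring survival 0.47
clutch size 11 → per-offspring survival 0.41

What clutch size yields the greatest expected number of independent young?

8

Expected independent young = c × s(c):
  c=5: 5 × 0.84 = 4.200
  c=6: 6 × 0.79 = 4.740
  c=7: 7 × 0.70 = 4.900
  c=8: 8 × 0.64 = 5.120
  c=9: 9 × 0.55 = 4.950
  c=10: 10 × 0.47 = 4.700
  c=11: 11 × 0.41 = 4.510
Maximum at c = 8 (5.120 independent young).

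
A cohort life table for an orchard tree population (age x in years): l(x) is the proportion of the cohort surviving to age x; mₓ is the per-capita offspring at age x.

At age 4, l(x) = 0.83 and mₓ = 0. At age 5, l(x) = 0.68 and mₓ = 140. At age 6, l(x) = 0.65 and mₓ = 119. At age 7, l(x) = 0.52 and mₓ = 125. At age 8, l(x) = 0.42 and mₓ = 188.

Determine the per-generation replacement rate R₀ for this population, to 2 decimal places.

316.51

R₀ = Σ l(x) mₓ:
  age 4: 0.83 × 0 = 0.0000
  age 5: 0.68 × 140 = 95.2000
  age 6: 0.65 × 119 = 77.3500
  age 7: 0.52 × 125 = 65.0000
  age 8: 0.42 × 188 = 78.9600
R₀ = 0.0000 + 95.2000 + 77.3500 + 65.0000 + 78.9600 = 316.5100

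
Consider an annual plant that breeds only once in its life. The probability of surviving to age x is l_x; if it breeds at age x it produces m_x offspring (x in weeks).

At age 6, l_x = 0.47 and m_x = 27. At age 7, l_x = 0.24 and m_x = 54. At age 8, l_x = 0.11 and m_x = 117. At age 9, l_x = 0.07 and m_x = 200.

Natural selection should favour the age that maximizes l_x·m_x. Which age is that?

Expected offspring if breeding at age x = l_x × m_x:
  age 6: 0.47 × 27 = 12.690
  age 7: 0.24 × 54 = 12.960
  age 8: 0.11 × 117 = 12.870
  age 9: 0.07 × 200 = 14.000
Maximum at age 9 (14.000).

9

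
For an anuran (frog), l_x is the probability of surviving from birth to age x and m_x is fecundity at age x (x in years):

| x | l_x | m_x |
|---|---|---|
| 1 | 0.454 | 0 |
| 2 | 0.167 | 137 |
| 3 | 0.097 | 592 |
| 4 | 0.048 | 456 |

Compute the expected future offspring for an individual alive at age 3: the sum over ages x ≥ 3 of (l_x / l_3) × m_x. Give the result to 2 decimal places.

817.65

l_3 = 0.097. Conditional survival from age 3 to x is l_x / l_3.
  x=3: (0.097/0.097) × 592 = 592.0000
  x=4: (0.048/0.097) × 456 = 225.6495
Sum = 592.0000 + 225.6495 = 817.6495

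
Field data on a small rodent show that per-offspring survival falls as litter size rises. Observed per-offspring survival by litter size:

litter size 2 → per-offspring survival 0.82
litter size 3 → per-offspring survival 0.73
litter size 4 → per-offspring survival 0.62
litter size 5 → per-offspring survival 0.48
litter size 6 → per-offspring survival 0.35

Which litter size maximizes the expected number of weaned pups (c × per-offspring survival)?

4

Expected weaned pups = c × s(c):
  c=2: 2 × 0.82 = 1.640
  c=3: 3 × 0.73 = 2.190
  c=4: 4 × 0.62 = 2.480
  c=5: 5 × 0.48 = 2.400
  c=6: 6 × 0.35 = 2.100
Maximum at c = 4 (2.480 weaned pups).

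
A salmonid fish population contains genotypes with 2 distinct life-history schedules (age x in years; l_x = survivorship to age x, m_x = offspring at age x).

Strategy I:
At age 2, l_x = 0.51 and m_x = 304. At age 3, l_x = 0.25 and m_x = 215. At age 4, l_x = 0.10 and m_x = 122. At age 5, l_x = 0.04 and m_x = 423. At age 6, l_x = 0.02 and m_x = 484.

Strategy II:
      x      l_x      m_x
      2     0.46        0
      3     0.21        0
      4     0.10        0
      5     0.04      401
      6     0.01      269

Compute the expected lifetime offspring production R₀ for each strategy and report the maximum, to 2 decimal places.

247.59

Strategy I: R₀ = 0.51×304 + 0.25×215 + 0.10×122 + 0.04×423 + 0.02×484 = 247.5900
Strategy II: R₀ = 0.46×0 + 0.21×0 + 0.10×0 + 0.04×401 + 0.01×269 = 18.7300
Highest R₀: strategy I with 247.5900.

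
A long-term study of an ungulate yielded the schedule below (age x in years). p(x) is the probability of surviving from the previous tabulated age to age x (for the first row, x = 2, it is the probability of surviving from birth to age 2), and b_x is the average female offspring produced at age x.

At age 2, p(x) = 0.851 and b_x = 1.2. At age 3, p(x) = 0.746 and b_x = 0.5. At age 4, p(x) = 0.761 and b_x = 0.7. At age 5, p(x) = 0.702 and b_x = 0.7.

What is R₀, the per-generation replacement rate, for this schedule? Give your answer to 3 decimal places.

1.914

Survivorship from birth: l_x = p_2·p_3·…·p_x.
  l_2 = 0.85100
  l_3 = 0.63485
  l_4 = 0.48312
  l_5 = 0.33915
R₀ = Σ l_x b_x:
  age 2: 0.85100 × 1.2 = 1.0212
  age 3: 0.63485 × 0.5 = 0.3174
  age 4: 0.48312 × 0.7 = 0.3382
  age 5: 0.33915 × 0.7 = 0.2374
R₀ = 1.0212 + 0.3174 + 0.3382 + 0.2374 = 1.9142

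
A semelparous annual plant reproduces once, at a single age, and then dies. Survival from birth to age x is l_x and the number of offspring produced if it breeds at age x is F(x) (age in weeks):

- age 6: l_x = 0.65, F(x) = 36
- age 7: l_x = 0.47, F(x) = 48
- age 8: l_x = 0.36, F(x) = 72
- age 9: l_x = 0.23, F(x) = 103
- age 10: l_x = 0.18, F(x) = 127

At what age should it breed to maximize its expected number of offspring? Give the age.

8

Expected offspring if breeding at age x = l_x × F(x):
  age 6: 0.65 × 36 = 23.400
  age 7: 0.47 × 48 = 22.560
  age 8: 0.36 × 72 = 25.920
  age 9: 0.23 × 103 = 23.690
  age 10: 0.18 × 127 = 22.860
Maximum at age 8 (25.920).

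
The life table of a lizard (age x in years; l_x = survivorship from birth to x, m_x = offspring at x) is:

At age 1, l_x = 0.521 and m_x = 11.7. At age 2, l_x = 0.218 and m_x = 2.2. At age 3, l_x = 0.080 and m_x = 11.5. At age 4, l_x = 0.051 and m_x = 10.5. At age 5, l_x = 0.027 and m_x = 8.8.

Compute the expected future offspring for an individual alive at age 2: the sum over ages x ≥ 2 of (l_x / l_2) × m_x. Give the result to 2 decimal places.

l_2 = 0.218. Conditional survival from age 2 to x is l_x / l_2.
  x=2: (0.218/0.218) × 2.2 = 2.2000
  x=3: (0.080/0.218) × 11.5 = 4.2202
  x=4: (0.051/0.218) × 10.5 = 2.4564
  x=5: (0.027/0.218) × 8.8 = 1.0899
Sum = 2.2000 + 4.2202 + 2.4564 + 1.0899 = 9.9665

9.97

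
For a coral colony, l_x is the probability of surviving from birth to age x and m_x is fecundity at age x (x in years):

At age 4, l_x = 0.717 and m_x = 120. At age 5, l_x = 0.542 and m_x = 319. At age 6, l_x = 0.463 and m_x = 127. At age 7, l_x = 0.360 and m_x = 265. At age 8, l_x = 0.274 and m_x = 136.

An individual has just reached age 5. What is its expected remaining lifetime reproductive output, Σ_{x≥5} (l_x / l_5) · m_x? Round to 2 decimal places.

672.26

l_5 = 0.542. Conditional survival from age 5 to x is l_x / l_5.
  x=5: (0.542/0.542) × 319 = 319.0000
  x=6: (0.463/0.542) × 127 = 108.4889
  x=7: (0.360/0.542) × 265 = 176.0148
  x=8: (0.274/0.542) × 136 = 68.7528
Sum = 319.0000 + 108.4889 + 176.0148 + 68.7528 = 672.2565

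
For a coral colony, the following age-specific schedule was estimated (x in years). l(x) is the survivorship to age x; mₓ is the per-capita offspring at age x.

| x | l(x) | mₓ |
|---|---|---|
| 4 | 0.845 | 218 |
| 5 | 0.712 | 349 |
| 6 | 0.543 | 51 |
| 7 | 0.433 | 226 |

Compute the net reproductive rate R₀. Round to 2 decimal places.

558.25

R₀ = Σ l(x) mₓ:
  age 4: 0.845 × 218 = 184.2100
  age 5: 0.712 × 349 = 248.4880
  age 6: 0.543 × 51 = 27.6930
  age 7: 0.433 × 226 = 97.8580
R₀ = 184.2100 + 248.4880 + 27.6930 + 97.8580 = 558.2490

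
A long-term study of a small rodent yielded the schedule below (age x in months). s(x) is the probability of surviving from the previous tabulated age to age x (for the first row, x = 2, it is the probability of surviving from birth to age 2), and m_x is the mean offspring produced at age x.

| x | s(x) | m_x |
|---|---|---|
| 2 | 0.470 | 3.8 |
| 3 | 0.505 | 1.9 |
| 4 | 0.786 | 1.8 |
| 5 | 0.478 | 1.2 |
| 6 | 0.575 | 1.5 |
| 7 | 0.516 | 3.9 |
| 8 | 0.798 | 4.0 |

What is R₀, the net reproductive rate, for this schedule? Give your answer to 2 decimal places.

Survivorship from birth: l_x = s_2·s_3·…·s_x.
  l_2 = 0.47000
  l_3 = 0.23735
  l_4 = 0.18656
  l_5 = 0.08917
  l_6 = 0.05128
  l_7 = 0.02646
  l_8 = 0.02111
R₀ = Σ l_x m_x:
  age 2: 0.47000 × 3.8 = 1.7860
  age 3: 0.23735 × 1.9 = 0.4510
  age 4: 0.18656 × 1.8 = 0.3358
  age 5: 0.08917 × 1.2 = 0.1070
  age 6: 0.05128 × 1.5 = 0.0769
  age 7: 0.02646 × 3.9 = 0.1032
  age 8: 0.02111 × 4.0 = 0.0844
R₀ = 1.7860 + 0.4510 + 0.3358 + 0.1070 + 0.0769 + 0.1032 + 0.0844 = 2.9443

2.94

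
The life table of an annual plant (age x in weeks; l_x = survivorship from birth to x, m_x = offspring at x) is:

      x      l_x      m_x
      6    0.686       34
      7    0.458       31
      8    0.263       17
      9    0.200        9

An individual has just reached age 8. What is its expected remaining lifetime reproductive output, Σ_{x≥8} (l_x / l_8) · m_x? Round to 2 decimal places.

23.84

l_8 = 0.263. Conditional survival from age 8 to x is l_x / l_8.
  x=8: (0.263/0.263) × 17 = 17.0000
  x=9: (0.200/0.263) × 9 = 6.8441
Sum = 17.0000 + 6.8441 = 23.8441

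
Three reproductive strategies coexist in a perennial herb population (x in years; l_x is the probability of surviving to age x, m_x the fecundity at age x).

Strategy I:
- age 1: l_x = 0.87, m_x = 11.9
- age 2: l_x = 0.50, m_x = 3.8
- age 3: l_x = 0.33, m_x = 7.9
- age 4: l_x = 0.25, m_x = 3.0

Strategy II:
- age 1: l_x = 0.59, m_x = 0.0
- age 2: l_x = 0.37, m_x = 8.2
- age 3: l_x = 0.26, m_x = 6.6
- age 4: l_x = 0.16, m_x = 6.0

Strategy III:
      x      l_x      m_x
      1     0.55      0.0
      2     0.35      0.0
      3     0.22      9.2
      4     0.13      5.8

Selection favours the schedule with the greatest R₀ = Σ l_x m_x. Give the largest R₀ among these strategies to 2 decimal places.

Strategy I: R₀ = 0.87×11.9 + 0.50×3.8 + 0.33×7.9 + 0.25×3.0 = 15.6100
Strategy II: R₀ = 0.59×0.0 + 0.37×8.2 + 0.26×6.6 + 0.16×6.0 = 5.7100
Strategy III: R₀ = 0.55×0.0 + 0.35×0.0 + 0.22×9.2 + 0.13×5.8 = 2.7780
Highest R₀: strategy I with 15.6100.

15.61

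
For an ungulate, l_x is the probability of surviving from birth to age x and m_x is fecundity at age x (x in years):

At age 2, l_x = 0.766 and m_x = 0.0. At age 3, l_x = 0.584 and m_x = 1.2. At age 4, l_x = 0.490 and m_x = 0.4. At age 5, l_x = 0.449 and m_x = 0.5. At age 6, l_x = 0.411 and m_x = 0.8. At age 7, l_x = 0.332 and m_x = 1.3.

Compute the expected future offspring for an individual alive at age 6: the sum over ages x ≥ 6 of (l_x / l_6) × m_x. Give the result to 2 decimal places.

1.85

l_6 = 0.411. Conditional survival from age 6 to x is l_x / l_6.
  x=6: (0.411/0.411) × 0.8 = 0.8000
  x=7: (0.332/0.411) × 1.3 = 1.0501
Sum = 0.8000 + 1.0501 = 1.8501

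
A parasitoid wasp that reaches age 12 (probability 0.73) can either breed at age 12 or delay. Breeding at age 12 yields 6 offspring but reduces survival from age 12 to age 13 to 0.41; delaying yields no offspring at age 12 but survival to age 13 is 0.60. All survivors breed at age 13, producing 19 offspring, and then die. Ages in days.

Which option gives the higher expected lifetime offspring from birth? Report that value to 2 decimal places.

10.07

breed at age 12: R₀ = 0.73 × (6 + 0.41 × 19) = 0.73 × 13.7900 = 10.0667
delay to age 13: R₀ = 0.73 × (0.60 × 19) = 0.73 × 11.4000 = 8.3220
Higher: breed at age 12 (10.0667).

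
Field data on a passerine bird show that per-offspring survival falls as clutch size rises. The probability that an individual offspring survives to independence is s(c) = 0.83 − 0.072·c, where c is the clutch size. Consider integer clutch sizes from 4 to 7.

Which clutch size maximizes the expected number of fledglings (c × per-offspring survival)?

Expected fledglings = c × s(c):
  c=4: 4 × 0.542 = 2.168
  c=5: 5 × 0.470 = 2.350
  c=6: 6 × 0.398 = 2.388
  c=7: 7 × 0.326 = 2.282
Maximum at c = 6 (2.388 fledglings).

6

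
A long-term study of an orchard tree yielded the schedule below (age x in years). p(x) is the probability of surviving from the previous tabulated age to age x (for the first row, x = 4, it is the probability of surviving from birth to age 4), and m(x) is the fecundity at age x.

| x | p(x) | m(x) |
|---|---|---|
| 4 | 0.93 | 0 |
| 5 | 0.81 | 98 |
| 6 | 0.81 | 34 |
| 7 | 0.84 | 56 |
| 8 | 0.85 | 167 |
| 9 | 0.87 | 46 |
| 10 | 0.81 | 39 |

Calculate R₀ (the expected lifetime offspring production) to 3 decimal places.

Survivorship from birth: l_x = p_4·p_5·…·p_x.
  l_4 = 0.93000
  l_5 = 0.75330
  l_6 = 0.61017
  l_7 = 0.51255
  l_8 = 0.43566
  l_9 = 0.37903
  l_10 = 0.30701
R₀ = Σ l_x m(x):
  age 4: 0.93000 × 0 = 0.0000
  age 5: 0.75330 × 98 = 73.8234
  age 6: 0.61017 × 34 = 20.7458
  age 7: 0.51255 × 56 = 28.7028
  age 8: 0.43566 × 167 = 72.7552
  age 9: 0.37903 × 46 = 17.4354
  age 10: 0.30701 × 39 = 11.9734
R₀ = 0.0000 + 73.8234 + 20.7458 + 28.7028 + 72.7552 + 17.4354 + 11.9734 = 225.4360

225.436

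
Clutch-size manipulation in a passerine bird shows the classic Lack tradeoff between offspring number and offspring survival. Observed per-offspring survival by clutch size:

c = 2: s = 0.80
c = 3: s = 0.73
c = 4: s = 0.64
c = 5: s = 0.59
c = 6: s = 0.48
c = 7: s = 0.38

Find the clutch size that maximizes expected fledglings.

Expected fledglings = c × s(c):
  c=2: 2 × 0.80 = 1.600
  c=3: 3 × 0.73 = 2.190
  c=4: 4 × 0.64 = 2.560
  c=5: 5 × 0.59 = 2.950
  c=6: 6 × 0.48 = 2.880
  c=7: 7 × 0.38 = 2.660
Maximum at c = 5 (2.950 fledglings).

5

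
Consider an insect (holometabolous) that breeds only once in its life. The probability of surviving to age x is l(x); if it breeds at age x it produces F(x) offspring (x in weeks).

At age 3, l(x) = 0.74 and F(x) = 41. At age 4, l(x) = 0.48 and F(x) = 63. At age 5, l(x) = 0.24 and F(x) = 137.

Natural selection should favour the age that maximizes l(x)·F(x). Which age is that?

Expected offspring if breeding at age x = l(x) × F(x):
  age 3: 0.74 × 41 = 30.340
  age 4: 0.48 × 63 = 30.240
  age 5: 0.24 × 137 = 32.880
Maximum at age 5 (32.880).

5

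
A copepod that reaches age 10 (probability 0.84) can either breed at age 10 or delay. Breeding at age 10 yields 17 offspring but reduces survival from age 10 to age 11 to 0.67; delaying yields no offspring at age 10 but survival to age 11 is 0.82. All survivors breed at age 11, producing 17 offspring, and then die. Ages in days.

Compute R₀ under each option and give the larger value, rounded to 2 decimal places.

23.85

breed at age 10: R₀ = 0.84 × (17 + 0.67 × 17) = 0.84 × 28.3900 = 23.8476
delay to age 11: R₀ = 0.84 × (0.82 × 17) = 0.84 × 13.9400 = 11.7096
Higher: breed at age 10 (23.8476).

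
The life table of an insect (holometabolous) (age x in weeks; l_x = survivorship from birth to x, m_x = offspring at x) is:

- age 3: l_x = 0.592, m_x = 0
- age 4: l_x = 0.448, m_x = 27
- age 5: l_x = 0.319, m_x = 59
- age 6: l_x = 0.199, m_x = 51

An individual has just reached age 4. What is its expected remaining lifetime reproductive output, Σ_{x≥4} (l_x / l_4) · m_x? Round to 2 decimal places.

l_4 = 0.448. Conditional survival from age 4 to x is l_x / l_4.
  x=4: (0.448/0.448) × 27 = 27.0000
  x=5: (0.319/0.448) × 59 = 42.0112
  x=6: (0.199/0.448) × 51 = 22.6540
Sum = 27.0000 + 42.0112 + 22.6540 = 91.6652

91.67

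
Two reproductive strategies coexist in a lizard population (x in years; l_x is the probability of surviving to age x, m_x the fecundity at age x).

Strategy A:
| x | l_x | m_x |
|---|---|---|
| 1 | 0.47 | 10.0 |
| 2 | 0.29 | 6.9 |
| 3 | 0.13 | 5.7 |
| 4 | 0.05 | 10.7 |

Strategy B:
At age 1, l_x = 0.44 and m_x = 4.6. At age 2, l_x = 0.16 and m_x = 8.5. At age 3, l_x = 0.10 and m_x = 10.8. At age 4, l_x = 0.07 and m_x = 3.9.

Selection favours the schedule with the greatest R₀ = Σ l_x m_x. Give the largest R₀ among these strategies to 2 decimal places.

7.98

Strategy A: R₀ = 0.47×10.0 + 0.29×6.9 + 0.13×5.7 + 0.05×10.7 = 7.9770
Strategy B: R₀ = 0.44×4.6 + 0.16×8.5 + 0.10×10.8 + 0.07×3.9 = 4.7370
Highest R₀: strategy A with 7.9770.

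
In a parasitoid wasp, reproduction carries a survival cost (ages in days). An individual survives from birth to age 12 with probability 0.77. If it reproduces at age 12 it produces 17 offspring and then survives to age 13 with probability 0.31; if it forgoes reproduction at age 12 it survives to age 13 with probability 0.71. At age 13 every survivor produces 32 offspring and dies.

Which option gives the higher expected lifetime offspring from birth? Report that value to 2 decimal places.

20.73

breed at age 12: R₀ = 0.77 × (17 + 0.31 × 32) = 0.77 × 26.9200 = 20.7284
delay to age 13: R₀ = 0.77 × (0.71 × 32) = 0.77 × 22.7200 = 17.4944
Higher: breed at age 12 (20.7284).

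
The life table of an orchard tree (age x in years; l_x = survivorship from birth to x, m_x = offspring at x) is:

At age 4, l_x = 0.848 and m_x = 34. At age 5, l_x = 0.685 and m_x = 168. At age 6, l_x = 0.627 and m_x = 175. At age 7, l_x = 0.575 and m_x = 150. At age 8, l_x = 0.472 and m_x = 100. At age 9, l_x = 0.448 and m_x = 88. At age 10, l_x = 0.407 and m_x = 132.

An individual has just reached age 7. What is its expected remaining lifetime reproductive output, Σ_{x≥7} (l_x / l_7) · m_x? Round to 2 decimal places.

394.08

l_7 = 0.575. Conditional survival from age 7 to x is l_x / l_7.
  x=7: (0.575/0.575) × 150 = 150.0000
  x=8: (0.472/0.575) × 100 = 82.0870
  x=9: (0.448/0.575) × 88 = 68.5635
  x=10: (0.407/0.575) × 132 = 93.4330
Sum = 150.0000 + 82.0870 + 68.5635 + 93.4330 = 394.0835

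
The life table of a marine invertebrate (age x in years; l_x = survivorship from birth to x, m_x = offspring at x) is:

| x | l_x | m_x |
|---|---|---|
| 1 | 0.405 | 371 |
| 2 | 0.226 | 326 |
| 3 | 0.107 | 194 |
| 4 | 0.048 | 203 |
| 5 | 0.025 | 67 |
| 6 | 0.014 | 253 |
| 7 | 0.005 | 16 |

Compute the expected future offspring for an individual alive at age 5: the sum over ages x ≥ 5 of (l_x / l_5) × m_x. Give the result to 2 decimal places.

211.88

l_5 = 0.025. Conditional survival from age 5 to x is l_x / l_5.
  x=5: (0.025/0.025) × 67 = 67.0000
  x=6: (0.014/0.025) × 253 = 141.6800
  x=7: (0.005/0.025) × 16 = 3.2000
Sum = 67.0000 + 141.6800 + 3.2000 = 211.8800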